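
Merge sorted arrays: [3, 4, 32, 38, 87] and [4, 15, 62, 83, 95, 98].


Take 3 from A
Take 4 from A
Take 4 from B
Take 15 from B
Take 32 from A
Take 38 from A
Take 62 from B
Take 83 from B
Take 87 from A

Merged: [3, 4, 4, 15, 32, 38, 62, 83, 87, 95, 98]


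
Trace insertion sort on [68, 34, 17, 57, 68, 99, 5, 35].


Initial: [68, 34, 17, 57, 68, 99, 5, 35]
Insert 34: [34, 68, 17, 57, 68, 99, 5, 35]
Insert 17: [17, 34, 68, 57, 68, 99, 5, 35]
Insert 57: [17, 34, 57, 68, 68, 99, 5, 35]
Insert 68: [17, 34, 57, 68, 68, 99, 5, 35]
Insert 99: [17, 34, 57, 68, 68, 99, 5, 35]
Insert 5: [5, 17, 34, 57, 68, 68, 99, 35]
Insert 35: [5, 17, 34, 35, 57, 68, 68, 99]

Sorted: [5, 17, 34, 35, 57, 68, 68, 99]


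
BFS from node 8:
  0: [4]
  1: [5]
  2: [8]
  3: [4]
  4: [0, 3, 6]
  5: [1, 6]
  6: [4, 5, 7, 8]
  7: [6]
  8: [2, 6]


Visit 8, enqueue [2, 6]
Visit 2, enqueue []
Visit 6, enqueue [4, 5, 7]
Visit 4, enqueue [0, 3]
Visit 5, enqueue [1]
Visit 7, enqueue []
Visit 0, enqueue []
Visit 3, enqueue []
Visit 1, enqueue []

BFS order: [8, 2, 6, 4, 5, 7, 0, 3, 1]


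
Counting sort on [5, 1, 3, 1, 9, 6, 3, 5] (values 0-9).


Input: [5, 1, 3, 1, 9, 6, 3, 5]
Counts: [0, 2, 0, 2, 0, 2, 1, 0, 0, 1]

Sorted: [1, 1, 3, 3, 5, 5, 6, 9]


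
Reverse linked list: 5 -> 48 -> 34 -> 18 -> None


Step 1: curr=5, set curr.next=prev(None) | reversed so far: 5
Step 2: curr=48, set curr.next=prev(5) | reversed so far: 48 -> 5
Step 3: curr=34, set curr.next=prev(48) | reversed so far: 34 -> 48 -> 5
Step 4: curr=18, set curr.next=prev(34) | reversed so far: 18 -> 34 -> 48 -> 5

18 -> 34 -> 48 -> 5 -> None


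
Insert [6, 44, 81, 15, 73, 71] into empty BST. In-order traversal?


Insert 6: root
Insert 44: R from 6
Insert 81: R from 6 -> R from 44
Insert 15: R from 6 -> L from 44
Insert 73: R from 6 -> R from 44 -> L from 81
Insert 71: R from 6 -> R from 44 -> L from 81 -> L from 73

In-order: [6, 15, 44, 71, 73, 81]


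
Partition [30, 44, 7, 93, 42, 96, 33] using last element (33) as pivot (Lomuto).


Pivot: 33
  30 <= 33: advance i (no swap)
  7 <= 33: swap -> [30, 7, 44, 93, 42, 96, 33]
Place pivot at 2: [30, 7, 33, 93, 42, 96, 44]

Partitioned: [30, 7, 33, 93, 42, 96, 44]


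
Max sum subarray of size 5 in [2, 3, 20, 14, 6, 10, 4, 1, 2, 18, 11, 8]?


[0:5]: 45
[1:6]: 53
[2:7]: 54
[3:8]: 35
[4:9]: 23
[5:10]: 35
[6:11]: 36
[7:12]: 40

Max: 54 at [2:7]


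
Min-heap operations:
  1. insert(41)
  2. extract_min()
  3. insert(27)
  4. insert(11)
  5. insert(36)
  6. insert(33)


insert(41) -> [41]
extract_min()->41, []
insert(27) -> [27]
insert(11) -> [11, 27]
insert(36) -> [11, 27, 36]
insert(33) -> [11, 27, 36, 33]

Final heap: [11, 27, 36, 33]


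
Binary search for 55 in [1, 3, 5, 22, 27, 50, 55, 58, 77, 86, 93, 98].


Step 1: lo=0, hi=11, mid=5, val=50
Step 2: lo=6, hi=11, mid=8, val=77
Step 3: lo=6, hi=7, mid=6, val=55

Found at index 6


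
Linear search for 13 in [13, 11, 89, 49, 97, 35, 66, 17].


i=0: 13==13 found!

Found at 0, 1 comps


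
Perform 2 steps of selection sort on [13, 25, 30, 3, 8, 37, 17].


Initial: [13, 25, 30, 3, 8, 37, 17]
Step 1: min=3 at 3
  Swap: [3, 25, 30, 13, 8, 37, 17]
Step 2: min=8 at 4
  Swap: [3, 8, 30, 13, 25, 37, 17]

After 2 steps: [3, 8, 30, 13, 25, 37, 17]


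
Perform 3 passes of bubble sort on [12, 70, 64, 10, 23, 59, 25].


Initial: [12, 70, 64, 10, 23, 59, 25]
Pass 1: [12, 64, 10, 23, 59, 25, 70] (5 swaps)
Pass 2: [12, 10, 23, 59, 25, 64, 70] (4 swaps)
Pass 3: [10, 12, 23, 25, 59, 64, 70] (2 swaps)

After 3 passes: [10, 12, 23, 25, 59, 64, 70]


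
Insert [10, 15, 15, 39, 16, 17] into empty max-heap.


Insert 10: [10]
Insert 15: [15, 10]
Insert 15: [15, 10, 15]
Insert 39: [39, 15, 15, 10]
Insert 16: [39, 16, 15, 10, 15]
Insert 17: [39, 16, 17, 10, 15, 15]

Final heap: [39, 16, 17, 10, 15, 15]


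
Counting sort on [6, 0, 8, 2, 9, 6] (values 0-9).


Input: [6, 0, 8, 2, 9, 6]
Counts: [1, 0, 1, 0, 0, 0, 2, 0, 1, 1]

Sorted: [0, 2, 6, 6, 8, 9]


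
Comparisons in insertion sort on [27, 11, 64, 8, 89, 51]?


Algorithm: insertion sort
Input: [27, 11, 64, 8, 89, 51]
Sorted: [8, 11, 27, 51, 64, 89]

9


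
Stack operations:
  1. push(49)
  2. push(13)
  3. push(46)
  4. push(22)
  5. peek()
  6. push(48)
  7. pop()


push(49) -> [49]
push(13) -> [49, 13]
push(46) -> [49, 13, 46]
push(22) -> [49, 13, 46, 22]
peek()->22
push(48) -> [49, 13, 46, 22, 48]
pop()->48, [49, 13, 46, 22]

Final stack: [49, 13, 46, 22]


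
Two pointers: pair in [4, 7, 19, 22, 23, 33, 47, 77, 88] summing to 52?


lo=0(4)+hi=8(88)=92
lo=0(4)+hi=7(77)=81
lo=0(4)+hi=6(47)=51
lo=1(7)+hi=6(47)=54
lo=1(7)+hi=5(33)=40
lo=2(19)+hi=5(33)=52

Yes: 19+33=52


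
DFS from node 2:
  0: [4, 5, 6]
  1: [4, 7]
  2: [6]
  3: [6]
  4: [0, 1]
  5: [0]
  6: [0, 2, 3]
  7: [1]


Visit 2, push [6]
Visit 6, push [3, 0]
Visit 0, push [5, 4]
Visit 4, push [1]
Visit 1, push [7]
Visit 7, push []
Visit 5, push []
Visit 3, push []

DFS order: [2, 6, 0, 4, 1, 7, 5, 3]


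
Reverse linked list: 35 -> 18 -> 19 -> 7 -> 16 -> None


Step 1: curr=35, set curr.next=prev(None) | reversed so far: 35
Step 2: curr=18, set curr.next=prev(35) | reversed so far: 18 -> 35
Step 3: curr=19, set curr.next=prev(18) | reversed so far: 19 -> 18 -> 35
Step 4: curr=7, set curr.next=prev(19) | reversed so far: 7 -> 19 -> 18 -> 35
Step 5: curr=16, set curr.next=prev(7) | reversed so far: 16 -> 7 -> 19 -> 18 -> 35

16 -> 7 -> 19 -> 18 -> 35 -> None


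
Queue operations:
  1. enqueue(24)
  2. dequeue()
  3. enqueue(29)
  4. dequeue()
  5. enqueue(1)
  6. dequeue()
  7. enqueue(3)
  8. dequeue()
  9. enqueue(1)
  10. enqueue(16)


enqueue(24) -> [24]
dequeue()->24, []
enqueue(29) -> [29]
dequeue()->29, []
enqueue(1) -> [1]
dequeue()->1, []
enqueue(3) -> [3]
dequeue()->3, []
enqueue(1) -> [1]
enqueue(16) -> [1, 16]

Final queue: [1, 16]


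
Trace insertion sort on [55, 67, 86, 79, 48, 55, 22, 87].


Initial: [55, 67, 86, 79, 48, 55, 22, 87]
Insert 67: [55, 67, 86, 79, 48, 55, 22, 87]
Insert 86: [55, 67, 86, 79, 48, 55, 22, 87]
Insert 79: [55, 67, 79, 86, 48, 55, 22, 87]
Insert 48: [48, 55, 67, 79, 86, 55, 22, 87]
Insert 55: [48, 55, 55, 67, 79, 86, 22, 87]
Insert 22: [22, 48, 55, 55, 67, 79, 86, 87]
Insert 87: [22, 48, 55, 55, 67, 79, 86, 87]

Sorted: [22, 48, 55, 55, 67, 79, 86, 87]


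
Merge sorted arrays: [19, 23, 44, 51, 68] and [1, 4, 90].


Take 1 from B
Take 4 from B
Take 19 from A
Take 23 from A
Take 44 from A
Take 51 from A
Take 68 from A

Merged: [1, 4, 19, 23, 44, 51, 68, 90]


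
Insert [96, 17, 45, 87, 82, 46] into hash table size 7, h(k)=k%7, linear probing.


Insert 96: h=5 -> slot 5
Insert 17: h=3 -> slot 3
Insert 45: h=3, 1 probes -> slot 4
Insert 87: h=3, 3 probes -> slot 6
Insert 82: h=5, 2 probes -> slot 0
Insert 46: h=4, 4 probes -> slot 1

Table: [82, 46, None, 17, 45, 96, 87]


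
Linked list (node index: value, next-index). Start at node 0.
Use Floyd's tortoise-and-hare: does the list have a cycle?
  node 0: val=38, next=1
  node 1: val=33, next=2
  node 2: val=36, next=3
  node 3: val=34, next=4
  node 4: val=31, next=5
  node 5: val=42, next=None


Floyd's tortoise (slow, +1) and hare (fast, +2):
  init: slow=0, fast=0
  step 1: slow=1, fast=2
  step 2: slow=2, fast=4
  step 3: fast 4->5->None, no cycle

Cycle: no


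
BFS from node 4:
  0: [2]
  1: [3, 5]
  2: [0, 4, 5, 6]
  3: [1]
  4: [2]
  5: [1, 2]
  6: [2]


Visit 4, enqueue [2]
Visit 2, enqueue [0, 5, 6]
Visit 0, enqueue []
Visit 5, enqueue [1]
Visit 6, enqueue []
Visit 1, enqueue [3]
Visit 3, enqueue []

BFS order: [4, 2, 0, 5, 6, 1, 3]


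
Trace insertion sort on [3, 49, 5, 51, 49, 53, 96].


Initial: [3, 49, 5, 51, 49, 53, 96]
Insert 49: [3, 49, 5, 51, 49, 53, 96]
Insert 5: [3, 5, 49, 51, 49, 53, 96]
Insert 51: [3, 5, 49, 51, 49, 53, 96]
Insert 49: [3, 5, 49, 49, 51, 53, 96]
Insert 53: [3, 5, 49, 49, 51, 53, 96]
Insert 96: [3, 5, 49, 49, 51, 53, 96]

Sorted: [3, 5, 49, 49, 51, 53, 96]


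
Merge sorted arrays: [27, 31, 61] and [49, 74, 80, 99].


Take 27 from A
Take 31 from A
Take 49 from B
Take 61 from A

Merged: [27, 31, 49, 61, 74, 80, 99]


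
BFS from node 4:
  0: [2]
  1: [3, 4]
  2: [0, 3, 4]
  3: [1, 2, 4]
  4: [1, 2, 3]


Visit 4, enqueue [1, 2, 3]
Visit 1, enqueue []
Visit 2, enqueue [0]
Visit 3, enqueue []
Visit 0, enqueue []

BFS order: [4, 1, 2, 3, 0]


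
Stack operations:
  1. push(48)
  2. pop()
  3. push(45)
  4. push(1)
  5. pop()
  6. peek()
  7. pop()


push(48) -> [48]
pop()->48, []
push(45) -> [45]
push(1) -> [45, 1]
pop()->1, [45]
peek()->45
pop()->45, []

Final stack: []


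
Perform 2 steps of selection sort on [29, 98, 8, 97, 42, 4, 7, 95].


Initial: [29, 98, 8, 97, 42, 4, 7, 95]
Step 1: min=4 at 5
  Swap: [4, 98, 8, 97, 42, 29, 7, 95]
Step 2: min=7 at 6
  Swap: [4, 7, 8, 97, 42, 29, 98, 95]

After 2 steps: [4, 7, 8, 97, 42, 29, 98, 95]


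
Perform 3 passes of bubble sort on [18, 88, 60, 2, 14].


Initial: [18, 88, 60, 2, 14]
Pass 1: [18, 60, 2, 14, 88] (3 swaps)
Pass 2: [18, 2, 14, 60, 88] (2 swaps)
Pass 3: [2, 14, 18, 60, 88] (2 swaps)

After 3 passes: [2, 14, 18, 60, 88]


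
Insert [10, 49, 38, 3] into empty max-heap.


Insert 10: [10]
Insert 49: [49, 10]
Insert 38: [49, 10, 38]
Insert 3: [49, 10, 38, 3]

Final heap: [49, 10, 38, 3]


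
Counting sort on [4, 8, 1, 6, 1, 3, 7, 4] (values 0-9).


Input: [4, 8, 1, 6, 1, 3, 7, 4]
Counts: [0, 2, 0, 1, 2, 0, 1, 1, 1, 0]

Sorted: [1, 1, 3, 4, 4, 6, 7, 8]


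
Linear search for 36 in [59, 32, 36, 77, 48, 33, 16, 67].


i=0: 59!=36
i=1: 32!=36
i=2: 36==36 found!

Found at 2, 3 comps


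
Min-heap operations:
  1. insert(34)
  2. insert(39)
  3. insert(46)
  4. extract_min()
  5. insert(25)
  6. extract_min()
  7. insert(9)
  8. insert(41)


insert(34) -> [34]
insert(39) -> [34, 39]
insert(46) -> [34, 39, 46]
extract_min()->34, [39, 46]
insert(25) -> [25, 46, 39]
extract_min()->25, [39, 46]
insert(9) -> [9, 46, 39]
insert(41) -> [9, 41, 39, 46]

Final heap: [9, 41, 39, 46]


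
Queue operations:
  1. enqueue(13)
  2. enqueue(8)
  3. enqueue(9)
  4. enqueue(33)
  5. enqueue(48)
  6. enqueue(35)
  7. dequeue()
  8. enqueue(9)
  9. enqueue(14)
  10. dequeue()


enqueue(13) -> [13]
enqueue(8) -> [13, 8]
enqueue(9) -> [13, 8, 9]
enqueue(33) -> [13, 8, 9, 33]
enqueue(48) -> [13, 8, 9, 33, 48]
enqueue(35) -> [13, 8, 9, 33, 48, 35]
dequeue()->13, [8, 9, 33, 48, 35]
enqueue(9) -> [8, 9, 33, 48, 35, 9]
enqueue(14) -> [8, 9, 33, 48, 35, 9, 14]
dequeue()->8, [9, 33, 48, 35, 9, 14]

Final queue: [9, 33, 48, 35, 9, 14]


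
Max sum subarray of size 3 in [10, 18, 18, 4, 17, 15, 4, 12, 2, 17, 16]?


[0:3]: 46
[1:4]: 40
[2:5]: 39
[3:6]: 36
[4:7]: 36
[5:8]: 31
[6:9]: 18
[7:10]: 31
[8:11]: 35

Max: 46 at [0:3]


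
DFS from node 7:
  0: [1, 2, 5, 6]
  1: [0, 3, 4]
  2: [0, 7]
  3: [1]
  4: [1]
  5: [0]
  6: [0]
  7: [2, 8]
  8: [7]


Visit 7, push [8, 2]
Visit 2, push [0]
Visit 0, push [6, 5, 1]
Visit 1, push [4, 3]
Visit 3, push []
Visit 4, push []
Visit 5, push []
Visit 6, push []
Visit 8, push []

DFS order: [7, 2, 0, 1, 3, 4, 5, 6, 8]


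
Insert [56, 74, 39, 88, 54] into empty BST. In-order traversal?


Insert 56: root
Insert 74: R from 56
Insert 39: L from 56
Insert 88: R from 56 -> R from 74
Insert 54: L from 56 -> R from 39

In-order: [39, 54, 56, 74, 88]


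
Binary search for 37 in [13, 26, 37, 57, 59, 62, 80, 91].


Step 1: lo=0, hi=7, mid=3, val=57
Step 2: lo=0, hi=2, mid=1, val=26
Step 3: lo=2, hi=2, mid=2, val=37

Found at index 2


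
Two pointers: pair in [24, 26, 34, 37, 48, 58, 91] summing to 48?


lo=0(24)+hi=6(91)=115
lo=0(24)+hi=5(58)=82
lo=0(24)+hi=4(48)=72
lo=0(24)+hi=3(37)=61
lo=0(24)+hi=2(34)=58
lo=0(24)+hi=1(26)=50

No pair found


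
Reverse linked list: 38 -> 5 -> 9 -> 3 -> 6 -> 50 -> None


Step 1: curr=38, set curr.next=prev(None) | reversed so far: 38
Step 2: curr=5, set curr.next=prev(38) | reversed so far: 5 -> 38
Step 3: curr=9, set curr.next=prev(5) | reversed so far: 9 -> 5 -> 38
Step 4: curr=3, set curr.next=prev(9) | reversed so far: 3 -> 9 -> 5 -> 38
Step 5: curr=6, set curr.next=prev(3) | reversed so far: 6 -> 3 -> 9 -> 5 -> 38
Step 6: curr=50, set curr.next=prev(6) | reversed so far: 50 -> 6 -> 3 -> 9 -> 5 -> 38

50 -> 6 -> 3 -> 9 -> 5 -> 38 -> None


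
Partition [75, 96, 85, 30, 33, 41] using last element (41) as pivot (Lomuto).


Pivot: 41
  30 <= 41: swap -> [30, 96, 85, 75, 33, 41]
  33 <= 41: swap -> [30, 33, 85, 75, 96, 41]
Place pivot at 2: [30, 33, 41, 75, 96, 85]

Partitioned: [30, 33, 41, 75, 96, 85]


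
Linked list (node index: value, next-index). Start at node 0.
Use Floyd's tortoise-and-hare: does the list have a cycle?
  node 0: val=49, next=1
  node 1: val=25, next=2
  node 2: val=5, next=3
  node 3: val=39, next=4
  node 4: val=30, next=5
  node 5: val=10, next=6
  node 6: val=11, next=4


Floyd's tortoise (slow, +1) and hare (fast, +2):
  init: slow=0, fast=0
  step 1: slow=1, fast=2
  step 2: slow=2, fast=4
  step 3: slow=3, fast=6
  step 4: slow=4, fast=5
  step 5: slow=5, fast=4
  step 6: slow=6, fast=6
  slow == fast at node 6: cycle detected

Cycle: yes


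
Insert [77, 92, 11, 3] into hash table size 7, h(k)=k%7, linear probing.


Insert 77: h=0 -> slot 0
Insert 92: h=1 -> slot 1
Insert 11: h=4 -> slot 4
Insert 3: h=3 -> slot 3

Table: [77, 92, None, 3, 11, None, None]


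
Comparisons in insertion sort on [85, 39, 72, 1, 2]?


Algorithm: insertion sort
Input: [85, 39, 72, 1, 2]
Sorted: [1, 2, 39, 72, 85]

10


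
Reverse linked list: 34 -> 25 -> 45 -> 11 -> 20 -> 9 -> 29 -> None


Step 1: curr=34, set curr.next=prev(None) | reversed so far: 34
Step 2: curr=25, set curr.next=prev(34) | reversed so far: 25 -> 34
Step 3: curr=45, set curr.next=prev(25) | reversed so far: 45 -> 25 -> 34
Step 4: curr=11, set curr.next=prev(45) | reversed so far: 11 -> 45 -> 25 -> 34
Step 5: curr=20, set curr.next=prev(11) | reversed so far: 20 -> 11 -> 45 -> 25 -> 34
Step 6: curr=9, set curr.next=prev(20) | reversed so far: 9 -> 20 -> 11 -> 45 -> 25 -> 34
Step 7: curr=29, set curr.next=prev(9) | reversed so far: 29 -> 9 -> 20 -> 11 -> 45 -> 25 -> 34

29 -> 9 -> 20 -> 11 -> 45 -> 25 -> 34 -> None


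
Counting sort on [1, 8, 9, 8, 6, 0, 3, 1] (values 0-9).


Input: [1, 8, 9, 8, 6, 0, 3, 1]
Counts: [1, 2, 0, 1, 0, 0, 1, 0, 2, 1]

Sorted: [0, 1, 1, 3, 6, 8, 8, 9]


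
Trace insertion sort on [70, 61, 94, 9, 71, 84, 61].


Initial: [70, 61, 94, 9, 71, 84, 61]
Insert 61: [61, 70, 94, 9, 71, 84, 61]
Insert 94: [61, 70, 94, 9, 71, 84, 61]
Insert 9: [9, 61, 70, 94, 71, 84, 61]
Insert 71: [9, 61, 70, 71, 94, 84, 61]
Insert 84: [9, 61, 70, 71, 84, 94, 61]
Insert 61: [9, 61, 61, 70, 71, 84, 94]

Sorted: [9, 61, 61, 70, 71, 84, 94]


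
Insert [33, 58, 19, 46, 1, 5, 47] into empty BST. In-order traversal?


Insert 33: root
Insert 58: R from 33
Insert 19: L from 33
Insert 46: R from 33 -> L from 58
Insert 1: L from 33 -> L from 19
Insert 5: L from 33 -> L from 19 -> R from 1
Insert 47: R from 33 -> L from 58 -> R from 46

In-order: [1, 5, 19, 33, 46, 47, 58]


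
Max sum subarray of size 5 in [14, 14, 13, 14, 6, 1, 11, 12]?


[0:5]: 61
[1:6]: 48
[2:7]: 45
[3:8]: 44

Max: 61 at [0:5]


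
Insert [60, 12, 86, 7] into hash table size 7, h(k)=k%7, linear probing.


Insert 60: h=4 -> slot 4
Insert 12: h=5 -> slot 5
Insert 86: h=2 -> slot 2
Insert 7: h=0 -> slot 0

Table: [7, None, 86, None, 60, 12, None]


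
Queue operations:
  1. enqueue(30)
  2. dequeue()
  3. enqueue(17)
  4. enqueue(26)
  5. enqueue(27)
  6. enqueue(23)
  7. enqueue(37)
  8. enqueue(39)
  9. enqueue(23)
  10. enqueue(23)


enqueue(30) -> [30]
dequeue()->30, []
enqueue(17) -> [17]
enqueue(26) -> [17, 26]
enqueue(27) -> [17, 26, 27]
enqueue(23) -> [17, 26, 27, 23]
enqueue(37) -> [17, 26, 27, 23, 37]
enqueue(39) -> [17, 26, 27, 23, 37, 39]
enqueue(23) -> [17, 26, 27, 23, 37, 39, 23]
enqueue(23) -> [17, 26, 27, 23, 37, 39, 23, 23]

Final queue: [17, 26, 27, 23, 37, 39, 23, 23]


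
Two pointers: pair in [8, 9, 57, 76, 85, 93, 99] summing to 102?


lo=0(8)+hi=6(99)=107
lo=0(8)+hi=5(93)=101
lo=1(9)+hi=5(93)=102

Yes: 9+93=102


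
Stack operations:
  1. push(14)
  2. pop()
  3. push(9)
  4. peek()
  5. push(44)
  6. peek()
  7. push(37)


push(14) -> [14]
pop()->14, []
push(9) -> [9]
peek()->9
push(44) -> [9, 44]
peek()->44
push(37) -> [9, 44, 37]

Final stack: [9, 44, 37]


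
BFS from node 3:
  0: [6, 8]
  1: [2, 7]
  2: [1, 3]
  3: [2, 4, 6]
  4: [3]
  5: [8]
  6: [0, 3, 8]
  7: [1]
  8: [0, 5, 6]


Visit 3, enqueue [2, 4, 6]
Visit 2, enqueue [1]
Visit 4, enqueue []
Visit 6, enqueue [0, 8]
Visit 1, enqueue [7]
Visit 0, enqueue []
Visit 8, enqueue [5]
Visit 7, enqueue []
Visit 5, enqueue []

BFS order: [3, 2, 4, 6, 1, 0, 8, 7, 5]


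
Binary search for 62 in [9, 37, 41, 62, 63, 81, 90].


Step 1: lo=0, hi=6, mid=3, val=62

Found at index 3


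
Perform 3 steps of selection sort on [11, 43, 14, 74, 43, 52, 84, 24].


Initial: [11, 43, 14, 74, 43, 52, 84, 24]
Step 1: min=11 at 0
  Swap: [11, 43, 14, 74, 43, 52, 84, 24]
Step 2: min=14 at 2
  Swap: [11, 14, 43, 74, 43, 52, 84, 24]
Step 3: min=24 at 7
  Swap: [11, 14, 24, 74, 43, 52, 84, 43]

After 3 steps: [11, 14, 24, 74, 43, 52, 84, 43]


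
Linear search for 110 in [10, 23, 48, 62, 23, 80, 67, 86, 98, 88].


i=0: 10!=110
i=1: 23!=110
i=2: 48!=110
i=3: 62!=110
i=4: 23!=110
i=5: 80!=110
i=6: 67!=110
i=7: 86!=110
i=8: 98!=110
i=9: 88!=110

Not found, 10 comps


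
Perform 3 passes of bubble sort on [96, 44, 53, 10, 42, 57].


Initial: [96, 44, 53, 10, 42, 57]
Pass 1: [44, 53, 10, 42, 57, 96] (5 swaps)
Pass 2: [44, 10, 42, 53, 57, 96] (2 swaps)
Pass 3: [10, 42, 44, 53, 57, 96] (2 swaps)

After 3 passes: [10, 42, 44, 53, 57, 96]


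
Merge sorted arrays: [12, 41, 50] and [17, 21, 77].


Take 12 from A
Take 17 from B
Take 21 from B
Take 41 from A
Take 50 from A

Merged: [12, 17, 21, 41, 50, 77]


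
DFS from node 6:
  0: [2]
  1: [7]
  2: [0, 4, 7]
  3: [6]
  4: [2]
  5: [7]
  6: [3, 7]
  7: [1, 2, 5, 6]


Visit 6, push [7, 3]
Visit 3, push []
Visit 7, push [5, 2, 1]
Visit 1, push []
Visit 2, push [4, 0]
Visit 0, push []
Visit 4, push []
Visit 5, push []

DFS order: [6, 3, 7, 1, 2, 0, 4, 5]


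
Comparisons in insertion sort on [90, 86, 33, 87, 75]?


Algorithm: insertion sort
Input: [90, 86, 33, 87, 75]
Sorted: [33, 75, 86, 87, 90]

9


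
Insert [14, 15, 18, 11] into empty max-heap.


Insert 14: [14]
Insert 15: [15, 14]
Insert 18: [18, 14, 15]
Insert 11: [18, 14, 15, 11]

Final heap: [18, 14, 15, 11]


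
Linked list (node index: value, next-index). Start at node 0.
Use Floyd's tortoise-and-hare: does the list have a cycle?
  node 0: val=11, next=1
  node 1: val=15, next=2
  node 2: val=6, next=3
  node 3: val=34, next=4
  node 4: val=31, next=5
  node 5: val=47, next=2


Floyd's tortoise (slow, +1) and hare (fast, +2):
  init: slow=0, fast=0
  step 1: slow=1, fast=2
  step 2: slow=2, fast=4
  step 3: slow=3, fast=2
  step 4: slow=4, fast=4
  slow == fast at node 4: cycle detected

Cycle: yes


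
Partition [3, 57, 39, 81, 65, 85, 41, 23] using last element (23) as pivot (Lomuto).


Pivot: 23
  3 <= 23: advance i (no swap)
Place pivot at 1: [3, 23, 39, 81, 65, 85, 41, 57]

Partitioned: [3, 23, 39, 81, 65, 85, 41, 57]


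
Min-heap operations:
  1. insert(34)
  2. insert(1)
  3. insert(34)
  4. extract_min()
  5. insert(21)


insert(34) -> [34]
insert(1) -> [1, 34]
insert(34) -> [1, 34, 34]
extract_min()->1, [34, 34]
insert(21) -> [21, 34, 34]

Final heap: [21, 34, 34]


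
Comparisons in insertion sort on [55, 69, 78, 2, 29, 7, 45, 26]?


Algorithm: insertion sort
Input: [55, 69, 78, 2, 29, 7, 45, 26]
Sorted: [2, 7, 26, 29, 45, 55, 69, 78]

24


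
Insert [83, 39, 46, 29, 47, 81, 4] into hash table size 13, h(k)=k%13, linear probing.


Insert 83: h=5 -> slot 5
Insert 39: h=0 -> slot 0
Insert 46: h=7 -> slot 7
Insert 29: h=3 -> slot 3
Insert 47: h=8 -> slot 8
Insert 81: h=3, 1 probes -> slot 4
Insert 4: h=4, 2 probes -> slot 6

Table: [39, None, None, 29, 81, 83, 4, 46, 47, None, None, None, None]


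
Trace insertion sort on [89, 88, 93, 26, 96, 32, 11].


Initial: [89, 88, 93, 26, 96, 32, 11]
Insert 88: [88, 89, 93, 26, 96, 32, 11]
Insert 93: [88, 89, 93, 26, 96, 32, 11]
Insert 26: [26, 88, 89, 93, 96, 32, 11]
Insert 96: [26, 88, 89, 93, 96, 32, 11]
Insert 32: [26, 32, 88, 89, 93, 96, 11]
Insert 11: [11, 26, 32, 88, 89, 93, 96]

Sorted: [11, 26, 32, 88, 89, 93, 96]


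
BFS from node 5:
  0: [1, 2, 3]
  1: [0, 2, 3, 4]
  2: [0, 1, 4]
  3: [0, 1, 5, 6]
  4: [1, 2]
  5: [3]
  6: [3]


Visit 5, enqueue [3]
Visit 3, enqueue [0, 1, 6]
Visit 0, enqueue [2]
Visit 1, enqueue [4]
Visit 6, enqueue []
Visit 2, enqueue []
Visit 4, enqueue []

BFS order: [5, 3, 0, 1, 6, 2, 4]


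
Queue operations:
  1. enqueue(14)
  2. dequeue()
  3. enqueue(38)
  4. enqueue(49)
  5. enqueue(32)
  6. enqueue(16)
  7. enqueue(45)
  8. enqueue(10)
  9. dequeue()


enqueue(14) -> [14]
dequeue()->14, []
enqueue(38) -> [38]
enqueue(49) -> [38, 49]
enqueue(32) -> [38, 49, 32]
enqueue(16) -> [38, 49, 32, 16]
enqueue(45) -> [38, 49, 32, 16, 45]
enqueue(10) -> [38, 49, 32, 16, 45, 10]
dequeue()->38, [49, 32, 16, 45, 10]

Final queue: [49, 32, 16, 45, 10]


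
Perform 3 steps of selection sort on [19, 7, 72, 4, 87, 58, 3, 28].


Initial: [19, 7, 72, 4, 87, 58, 3, 28]
Step 1: min=3 at 6
  Swap: [3, 7, 72, 4, 87, 58, 19, 28]
Step 2: min=4 at 3
  Swap: [3, 4, 72, 7, 87, 58, 19, 28]
Step 3: min=7 at 3
  Swap: [3, 4, 7, 72, 87, 58, 19, 28]

After 3 steps: [3, 4, 7, 72, 87, 58, 19, 28]


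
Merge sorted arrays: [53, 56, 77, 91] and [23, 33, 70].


Take 23 from B
Take 33 from B
Take 53 from A
Take 56 from A
Take 70 from B

Merged: [23, 33, 53, 56, 70, 77, 91]


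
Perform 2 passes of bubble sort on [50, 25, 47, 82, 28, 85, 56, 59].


Initial: [50, 25, 47, 82, 28, 85, 56, 59]
Pass 1: [25, 47, 50, 28, 82, 56, 59, 85] (5 swaps)
Pass 2: [25, 47, 28, 50, 56, 59, 82, 85] (3 swaps)

After 2 passes: [25, 47, 28, 50, 56, 59, 82, 85]


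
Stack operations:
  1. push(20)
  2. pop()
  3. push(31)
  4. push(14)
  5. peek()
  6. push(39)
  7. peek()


push(20) -> [20]
pop()->20, []
push(31) -> [31]
push(14) -> [31, 14]
peek()->14
push(39) -> [31, 14, 39]
peek()->39

Final stack: [31, 14, 39]


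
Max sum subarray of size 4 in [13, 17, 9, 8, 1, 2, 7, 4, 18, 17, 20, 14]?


[0:4]: 47
[1:5]: 35
[2:6]: 20
[3:7]: 18
[4:8]: 14
[5:9]: 31
[6:10]: 46
[7:11]: 59
[8:12]: 69

Max: 69 at [8:12]


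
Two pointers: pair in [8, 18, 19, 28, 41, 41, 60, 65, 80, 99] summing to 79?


lo=0(8)+hi=9(99)=107
lo=0(8)+hi=8(80)=88
lo=0(8)+hi=7(65)=73
lo=1(18)+hi=7(65)=83
lo=1(18)+hi=6(60)=78
lo=2(19)+hi=6(60)=79

Yes: 19+60=79


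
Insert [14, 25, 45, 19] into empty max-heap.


Insert 14: [14]
Insert 25: [25, 14]
Insert 45: [45, 14, 25]
Insert 19: [45, 19, 25, 14]

Final heap: [45, 19, 25, 14]


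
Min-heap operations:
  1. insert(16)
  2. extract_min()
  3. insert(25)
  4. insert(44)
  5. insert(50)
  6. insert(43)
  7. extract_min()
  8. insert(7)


insert(16) -> [16]
extract_min()->16, []
insert(25) -> [25]
insert(44) -> [25, 44]
insert(50) -> [25, 44, 50]
insert(43) -> [25, 43, 50, 44]
extract_min()->25, [43, 44, 50]
insert(7) -> [7, 43, 50, 44]

Final heap: [7, 43, 50, 44]


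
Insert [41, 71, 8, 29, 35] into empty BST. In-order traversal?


Insert 41: root
Insert 71: R from 41
Insert 8: L from 41
Insert 29: L from 41 -> R from 8
Insert 35: L from 41 -> R from 8 -> R from 29

In-order: [8, 29, 35, 41, 71]


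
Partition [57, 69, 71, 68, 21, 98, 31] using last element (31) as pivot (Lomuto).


Pivot: 31
  21 <= 31: swap -> [21, 69, 71, 68, 57, 98, 31]
Place pivot at 1: [21, 31, 71, 68, 57, 98, 69]

Partitioned: [21, 31, 71, 68, 57, 98, 69]


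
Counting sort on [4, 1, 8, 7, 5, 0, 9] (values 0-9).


Input: [4, 1, 8, 7, 5, 0, 9]
Counts: [1, 1, 0, 0, 1, 1, 0, 1, 1, 1]

Sorted: [0, 1, 4, 5, 7, 8, 9]


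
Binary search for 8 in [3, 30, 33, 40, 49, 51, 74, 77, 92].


Step 1: lo=0, hi=8, mid=4, val=49
Step 2: lo=0, hi=3, mid=1, val=30
Step 3: lo=0, hi=0, mid=0, val=3

Not found


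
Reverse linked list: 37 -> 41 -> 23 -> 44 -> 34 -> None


Step 1: curr=37, set curr.next=prev(None) | reversed so far: 37
Step 2: curr=41, set curr.next=prev(37) | reversed so far: 41 -> 37
Step 3: curr=23, set curr.next=prev(41) | reversed so far: 23 -> 41 -> 37
Step 4: curr=44, set curr.next=prev(23) | reversed so far: 44 -> 23 -> 41 -> 37
Step 5: curr=34, set curr.next=prev(44) | reversed so far: 34 -> 44 -> 23 -> 41 -> 37

34 -> 44 -> 23 -> 41 -> 37 -> None


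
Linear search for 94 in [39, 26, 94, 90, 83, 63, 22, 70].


i=0: 39!=94
i=1: 26!=94
i=2: 94==94 found!

Found at 2, 3 comps


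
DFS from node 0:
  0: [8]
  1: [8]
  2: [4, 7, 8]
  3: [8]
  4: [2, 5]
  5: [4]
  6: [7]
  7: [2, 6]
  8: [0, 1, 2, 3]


Visit 0, push [8]
Visit 8, push [3, 2, 1]
Visit 1, push []
Visit 2, push [7, 4]
Visit 4, push [5]
Visit 5, push []
Visit 7, push [6]
Visit 6, push []
Visit 3, push []

DFS order: [0, 8, 1, 2, 4, 5, 7, 6, 3]


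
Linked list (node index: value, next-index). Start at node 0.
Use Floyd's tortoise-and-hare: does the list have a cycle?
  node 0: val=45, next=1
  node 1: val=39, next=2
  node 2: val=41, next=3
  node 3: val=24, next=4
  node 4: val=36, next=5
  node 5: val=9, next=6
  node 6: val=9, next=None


Floyd's tortoise (slow, +1) and hare (fast, +2):
  init: slow=0, fast=0
  step 1: slow=1, fast=2
  step 2: slow=2, fast=4
  step 3: slow=3, fast=6
  step 4: fast -> None, no cycle

Cycle: no


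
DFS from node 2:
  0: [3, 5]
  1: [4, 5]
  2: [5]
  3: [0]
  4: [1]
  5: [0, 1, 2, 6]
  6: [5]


Visit 2, push [5]
Visit 5, push [6, 1, 0]
Visit 0, push [3]
Visit 3, push []
Visit 1, push [4]
Visit 4, push []
Visit 6, push []

DFS order: [2, 5, 0, 3, 1, 4, 6]


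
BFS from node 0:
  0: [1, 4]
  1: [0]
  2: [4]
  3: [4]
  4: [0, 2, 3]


Visit 0, enqueue [1, 4]
Visit 1, enqueue []
Visit 4, enqueue [2, 3]
Visit 2, enqueue []
Visit 3, enqueue []

BFS order: [0, 1, 4, 2, 3]


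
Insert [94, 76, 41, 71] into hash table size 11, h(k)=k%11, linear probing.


Insert 94: h=6 -> slot 6
Insert 76: h=10 -> slot 10
Insert 41: h=8 -> slot 8
Insert 71: h=5 -> slot 5

Table: [None, None, None, None, None, 71, 94, None, 41, None, 76]


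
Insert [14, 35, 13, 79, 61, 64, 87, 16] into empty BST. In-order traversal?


Insert 14: root
Insert 35: R from 14
Insert 13: L from 14
Insert 79: R from 14 -> R from 35
Insert 61: R from 14 -> R from 35 -> L from 79
Insert 64: R from 14 -> R from 35 -> L from 79 -> R from 61
Insert 87: R from 14 -> R from 35 -> R from 79
Insert 16: R from 14 -> L from 35

In-order: [13, 14, 16, 35, 61, 64, 79, 87]


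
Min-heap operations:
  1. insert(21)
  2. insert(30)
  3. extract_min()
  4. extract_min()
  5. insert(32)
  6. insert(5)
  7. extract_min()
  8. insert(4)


insert(21) -> [21]
insert(30) -> [21, 30]
extract_min()->21, [30]
extract_min()->30, []
insert(32) -> [32]
insert(5) -> [5, 32]
extract_min()->5, [32]
insert(4) -> [4, 32]

Final heap: [4, 32]


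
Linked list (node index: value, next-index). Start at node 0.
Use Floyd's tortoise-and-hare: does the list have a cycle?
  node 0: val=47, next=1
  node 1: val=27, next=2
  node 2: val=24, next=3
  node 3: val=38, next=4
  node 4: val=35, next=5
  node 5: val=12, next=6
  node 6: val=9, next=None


Floyd's tortoise (slow, +1) and hare (fast, +2):
  init: slow=0, fast=0
  step 1: slow=1, fast=2
  step 2: slow=2, fast=4
  step 3: slow=3, fast=6
  step 4: fast -> None, no cycle

Cycle: no


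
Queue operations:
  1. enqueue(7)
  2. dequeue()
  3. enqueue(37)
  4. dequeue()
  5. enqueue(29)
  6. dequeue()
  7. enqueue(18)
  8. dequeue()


enqueue(7) -> [7]
dequeue()->7, []
enqueue(37) -> [37]
dequeue()->37, []
enqueue(29) -> [29]
dequeue()->29, []
enqueue(18) -> [18]
dequeue()->18, []

Final queue: []


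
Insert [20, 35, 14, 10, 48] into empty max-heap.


Insert 20: [20]
Insert 35: [35, 20]
Insert 14: [35, 20, 14]
Insert 10: [35, 20, 14, 10]
Insert 48: [48, 35, 14, 10, 20]

Final heap: [48, 35, 14, 10, 20]


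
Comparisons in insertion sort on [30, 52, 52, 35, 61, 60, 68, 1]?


Algorithm: insertion sort
Input: [30, 52, 52, 35, 61, 60, 68, 1]
Sorted: [1, 30, 35, 52, 52, 60, 61, 68]

16


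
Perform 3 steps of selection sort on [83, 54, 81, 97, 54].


Initial: [83, 54, 81, 97, 54]
Step 1: min=54 at 1
  Swap: [54, 83, 81, 97, 54]
Step 2: min=54 at 4
  Swap: [54, 54, 81, 97, 83]
Step 3: min=81 at 2
  Swap: [54, 54, 81, 97, 83]

After 3 steps: [54, 54, 81, 97, 83]


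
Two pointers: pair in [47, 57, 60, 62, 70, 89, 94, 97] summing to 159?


lo=0(47)+hi=7(97)=144
lo=1(57)+hi=7(97)=154
lo=2(60)+hi=7(97)=157
lo=3(62)+hi=7(97)=159

Yes: 62+97=159


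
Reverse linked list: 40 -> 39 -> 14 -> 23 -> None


Step 1: curr=40, set curr.next=prev(None) | reversed so far: 40
Step 2: curr=39, set curr.next=prev(40) | reversed so far: 39 -> 40
Step 3: curr=14, set curr.next=prev(39) | reversed so far: 14 -> 39 -> 40
Step 4: curr=23, set curr.next=prev(14) | reversed so far: 23 -> 14 -> 39 -> 40

23 -> 14 -> 39 -> 40 -> None


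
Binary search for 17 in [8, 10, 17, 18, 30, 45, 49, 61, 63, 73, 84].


Step 1: lo=0, hi=10, mid=5, val=45
Step 2: lo=0, hi=4, mid=2, val=17

Found at index 2


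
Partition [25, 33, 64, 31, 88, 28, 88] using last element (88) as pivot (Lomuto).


Pivot: 88
  25 <= 88: advance i (no swap)
  33 <= 88: advance i (no swap)
  64 <= 88: advance i (no swap)
  31 <= 88: advance i (no swap)
  88 <= 88: advance i (no swap)
  28 <= 88: advance i (no swap)
Place pivot at 6: [25, 33, 64, 31, 88, 28, 88]

Partitioned: [25, 33, 64, 31, 88, 28, 88]


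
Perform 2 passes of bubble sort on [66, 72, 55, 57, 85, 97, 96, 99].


Initial: [66, 72, 55, 57, 85, 97, 96, 99]
Pass 1: [66, 55, 57, 72, 85, 96, 97, 99] (3 swaps)
Pass 2: [55, 57, 66, 72, 85, 96, 97, 99] (2 swaps)

After 2 passes: [55, 57, 66, 72, 85, 96, 97, 99]


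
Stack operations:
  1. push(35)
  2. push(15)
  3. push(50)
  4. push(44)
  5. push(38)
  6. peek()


push(35) -> [35]
push(15) -> [35, 15]
push(50) -> [35, 15, 50]
push(44) -> [35, 15, 50, 44]
push(38) -> [35, 15, 50, 44, 38]
peek()->38

Final stack: [35, 15, 50, 44, 38]


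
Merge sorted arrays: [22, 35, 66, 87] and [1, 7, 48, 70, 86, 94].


Take 1 from B
Take 7 from B
Take 22 from A
Take 35 from A
Take 48 from B
Take 66 from A
Take 70 from B
Take 86 from B
Take 87 from A

Merged: [1, 7, 22, 35, 48, 66, 70, 86, 87, 94]


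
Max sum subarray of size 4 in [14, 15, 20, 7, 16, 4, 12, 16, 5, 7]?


[0:4]: 56
[1:5]: 58
[2:6]: 47
[3:7]: 39
[4:8]: 48
[5:9]: 37
[6:10]: 40

Max: 58 at [1:5]


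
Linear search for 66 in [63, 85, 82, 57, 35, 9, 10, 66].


i=0: 63!=66
i=1: 85!=66
i=2: 82!=66
i=3: 57!=66
i=4: 35!=66
i=5: 9!=66
i=6: 10!=66
i=7: 66==66 found!

Found at 7, 8 comps


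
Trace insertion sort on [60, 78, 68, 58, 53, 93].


Initial: [60, 78, 68, 58, 53, 93]
Insert 78: [60, 78, 68, 58, 53, 93]
Insert 68: [60, 68, 78, 58, 53, 93]
Insert 58: [58, 60, 68, 78, 53, 93]
Insert 53: [53, 58, 60, 68, 78, 93]
Insert 93: [53, 58, 60, 68, 78, 93]

Sorted: [53, 58, 60, 68, 78, 93]


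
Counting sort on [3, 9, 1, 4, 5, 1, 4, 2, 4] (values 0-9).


Input: [3, 9, 1, 4, 5, 1, 4, 2, 4]
Counts: [0, 2, 1, 1, 3, 1, 0, 0, 0, 1]

Sorted: [1, 1, 2, 3, 4, 4, 4, 5, 9]


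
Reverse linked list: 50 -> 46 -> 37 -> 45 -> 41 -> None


Step 1: curr=50, set curr.next=prev(None) | reversed so far: 50
Step 2: curr=46, set curr.next=prev(50) | reversed so far: 46 -> 50
Step 3: curr=37, set curr.next=prev(46) | reversed so far: 37 -> 46 -> 50
Step 4: curr=45, set curr.next=prev(37) | reversed so far: 45 -> 37 -> 46 -> 50
Step 5: curr=41, set curr.next=prev(45) | reversed so far: 41 -> 45 -> 37 -> 46 -> 50

41 -> 45 -> 37 -> 46 -> 50 -> None


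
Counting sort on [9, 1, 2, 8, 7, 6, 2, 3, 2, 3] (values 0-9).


Input: [9, 1, 2, 8, 7, 6, 2, 3, 2, 3]
Counts: [0, 1, 3, 2, 0, 0, 1, 1, 1, 1]

Sorted: [1, 2, 2, 2, 3, 3, 6, 7, 8, 9]


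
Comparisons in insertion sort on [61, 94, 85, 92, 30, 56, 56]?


Algorithm: insertion sort
Input: [61, 94, 85, 92, 30, 56, 56]
Sorted: [30, 56, 56, 61, 85, 92, 94]

19


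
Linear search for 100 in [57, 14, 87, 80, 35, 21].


i=0: 57!=100
i=1: 14!=100
i=2: 87!=100
i=3: 80!=100
i=4: 35!=100
i=5: 21!=100

Not found, 6 comps


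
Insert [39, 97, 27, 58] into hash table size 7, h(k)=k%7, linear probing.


Insert 39: h=4 -> slot 4
Insert 97: h=6 -> slot 6
Insert 27: h=6, 1 probes -> slot 0
Insert 58: h=2 -> slot 2

Table: [27, None, 58, None, 39, None, 97]


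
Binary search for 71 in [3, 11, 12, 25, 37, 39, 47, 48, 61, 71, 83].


Step 1: lo=0, hi=10, mid=5, val=39
Step 2: lo=6, hi=10, mid=8, val=61
Step 3: lo=9, hi=10, mid=9, val=71

Found at index 9


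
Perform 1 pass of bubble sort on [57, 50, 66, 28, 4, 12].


Initial: [57, 50, 66, 28, 4, 12]
Pass 1: [50, 57, 28, 4, 12, 66] (4 swaps)

After 1 pass: [50, 57, 28, 4, 12, 66]


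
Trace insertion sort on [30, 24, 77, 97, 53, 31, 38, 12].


Initial: [30, 24, 77, 97, 53, 31, 38, 12]
Insert 24: [24, 30, 77, 97, 53, 31, 38, 12]
Insert 77: [24, 30, 77, 97, 53, 31, 38, 12]
Insert 97: [24, 30, 77, 97, 53, 31, 38, 12]
Insert 53: [24, 30, 53, 77, 97, 31, 38, 12]
Insert 31: [24, 30, 31, 53, 77, 97, 38, 12]
Insert 38: [24, 30, 31, 38, 53, 77, 97, 12]
Insert 12: [12, 24, 30, 31, 38, 53, 77, 97]

Sorted: [12, 24, 30, 31, 38, 53, 77, 97]


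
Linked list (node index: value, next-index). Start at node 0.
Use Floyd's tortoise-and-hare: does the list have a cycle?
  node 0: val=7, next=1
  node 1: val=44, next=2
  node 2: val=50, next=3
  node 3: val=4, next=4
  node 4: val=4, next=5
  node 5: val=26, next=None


Floyd's tortoise (slow, +1) and hare (fast, +2):
  init: slow=0, fast=0
  step 1: slow=1, fast=2
  step 2: slow=2, fast=4
  step 3: fast 4->5->None, no cycle

Cycle: no


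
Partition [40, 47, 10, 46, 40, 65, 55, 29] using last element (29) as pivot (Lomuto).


Pivot: 29
  10 <= 29: swap -> [10, 47, 40, 46, 40, 65, 55, 29]
Place pivot at 1: [10, 29, 40, 46, 40, 65, 55, 47]

Partitioned: [10, 29, 40, 46, 40, 65, 55, 47]


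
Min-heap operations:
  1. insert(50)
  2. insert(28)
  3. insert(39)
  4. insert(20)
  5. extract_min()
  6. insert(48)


insert(50) -> [50]
insert(28) -> [28, 50]
insert(39) -> [28, 50, 39]
insert(20) -> [20, 28, 39, 50]
extract_min()->20, [28, 50, 39]
insert(48) -> [28, 48, 39, 50]

Final heap: [28, 48, 39, 50]


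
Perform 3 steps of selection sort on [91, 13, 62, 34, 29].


Initial: [91, 13, 62, 34, 29]
Step 1: min=13 at 1
  Swap: [13, 91, 62, 34, 29]
Step 2: min=29 at 4
  Swap: [13, 29, 62, 34, 91]
Step 3: min=34 at 3
  Swap: [13, 29, 34, 62, 91]

After 3 steps: [13, 29, 34, 62, 91]


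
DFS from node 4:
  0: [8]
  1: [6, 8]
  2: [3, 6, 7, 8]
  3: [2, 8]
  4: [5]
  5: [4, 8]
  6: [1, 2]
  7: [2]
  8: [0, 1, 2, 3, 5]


Visit 4, push [5]
Visit 5, push [8]
Visit 8, push [3, 2, 1, 0]
Visit 0, push []
Visit 1, push [6]
Visit 6, push [2]
Visit 2, push [7, 3]
Visit 3, push []
Visit 7, push []

DFS order: [4, 5, 8, 0, 1, 6, 2, 3, 7]


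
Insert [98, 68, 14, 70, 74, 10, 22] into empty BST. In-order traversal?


Insert 98: root
Insert 68: L from 98
Insert 14: L from 98 -> L from 68
Insert 70: L from 98 -> R from 68
Insert 74: L from 98 -> R from 68 -> R from 70
Insert 10: L from 98 -> L from 68 -> L from 14
Insert 22: L from 98 -> L from 68 -> R from 14

In-order: [10, 14, 22, 68, 70, 74, 98]


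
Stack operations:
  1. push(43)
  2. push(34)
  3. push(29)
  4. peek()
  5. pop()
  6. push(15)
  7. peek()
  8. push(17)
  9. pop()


push(43) -> [43]
push(34) -> [43, 34]
push(29) -> [43, 34, 29]
peek()->29
pop()->29, [43, 34]
push(15) -> [43, 34, 15]
peek()->15
push(17) -> [43, 34, 15, 17]
pop()->17, [43, 34, 15]

Final stack: [43, 34, 15]


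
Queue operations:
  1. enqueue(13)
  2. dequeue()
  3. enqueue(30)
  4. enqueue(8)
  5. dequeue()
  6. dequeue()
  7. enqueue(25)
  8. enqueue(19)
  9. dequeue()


enqueue(13) -> [13]
dequeue()->13, []
enqueue(30) -> [30]
enqueue(8) -> [30, 8]
dequeue()->30, [8]
dequeue()->8, []
enqueue(25) -> [25]
enqueue(19) -> [25, 19]
dequeue()->25, [19]

Final queue: [19]


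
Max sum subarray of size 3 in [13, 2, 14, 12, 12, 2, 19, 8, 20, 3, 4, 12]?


[0:3]: 29
[1:4]: 28
[2:5]: 38
[3:6]: 26
[4:7]: 33
[5:8]: 29
[6:9]: 47
[7:10]: 31
[8:11]: 27
[9:12]: 19

Max: 47 at [6:9]


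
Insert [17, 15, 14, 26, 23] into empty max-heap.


Insert 17: [17]
Insert 15: [17, 15]
Insert 14: [17, 15, 14]
Insert 26: [26, 17, 14, 15]
Insert 23: [26, 23, 14, 15, 17]

Final heap: [26, 23, 14, 15, 17]


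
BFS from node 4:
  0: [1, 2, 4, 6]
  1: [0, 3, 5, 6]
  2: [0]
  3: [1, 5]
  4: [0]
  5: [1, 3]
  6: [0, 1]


Visit 4, enqueue [0]
Visit 0, enqueue [1, 2, 6]
Visit 1, enqueue [3, 5]
Visit 2, enqueue []
Visit 6, enqueue []
Visit 3, enqueue []
Visit 5, enqueue []

BFS order: [4, 0, 1, 2, 6, 3, 5]


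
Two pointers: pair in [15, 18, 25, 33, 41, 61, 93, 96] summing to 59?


lo=0(15)+hi=7(96)=111
lo=0(15)+hi=6(93)=108
lo=0(15)+hi=5(61)=76
lo=0(15)+hi=4(41)=56
lo=1(18)+hi=4(41)=59

Yes: 18+41=59


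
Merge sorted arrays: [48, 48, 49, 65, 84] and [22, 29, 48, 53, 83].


Take 22 from B
Take 29 from B
Take 48 from A
Take 48 from A
Take 48 from B
Take 49 from A
Take 53 from B
Take 65 from A
Take 83 from B

Merged: [22, 29, 48, 48, 48, 49, 53, 65, 83, 84]


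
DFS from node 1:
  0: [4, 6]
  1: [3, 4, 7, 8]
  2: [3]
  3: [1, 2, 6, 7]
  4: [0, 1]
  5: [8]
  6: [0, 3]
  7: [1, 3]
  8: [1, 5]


Visit 1, push [8, 7, 4, 3]
Visit 3, push [7, 6, 2]
Visit 2, push []
Visit 6, push [0]
Visit 0, push [4]
Visit 4, push []
Visit 7, push []
Visit 8, push [5]
Visit 5, push []

DFS order: [1, 3, 2, 6, 0, 4, 7, 8, 5]


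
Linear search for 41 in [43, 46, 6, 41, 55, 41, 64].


i=0: 43!=41
i=1: 46!=41
i=2: 6!=41
i=3: 41==41 found!

Found at 3, 4 comps


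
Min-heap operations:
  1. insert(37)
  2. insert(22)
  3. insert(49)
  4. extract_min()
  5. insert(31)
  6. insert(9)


insert(37) -> [37]
insert(22) -> [22, 37]
insert(49) -> [22, 37, 49]
extract_min()->22, [37, 49]
insert(31) -> [31, 49, 37]
insert(9) -> [9, 31, 37, 49]

Final heap: [9, 31, 37, 49]


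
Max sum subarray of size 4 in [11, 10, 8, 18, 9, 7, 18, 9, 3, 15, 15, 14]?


[0:4]: 47
[1:5]: 45
[2:6]: 42
[3:7]: 52
[4:8]: 43
[5:9]: 37
[6:10]: 45
[7:11]: 42
[8:12]: 47

Max: 52 at [3:7]


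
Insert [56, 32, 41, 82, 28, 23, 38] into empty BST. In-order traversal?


Insert 56: root
Insert 32: L from 56
Insert 41: L from 56 -> R from 32
Insert 82: R from 56
Insert 28: L from 56 -> L from 32
Insert 23: L from 56 -> L from 32 -> L from 28
Insert 38: L from 56 -> R from 32 -> L from 41

In-order: [23, 28, 32, 38, 41, 56, 82]


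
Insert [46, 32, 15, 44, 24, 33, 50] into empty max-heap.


Insert 46: [46]
Insert 32: [46, 32]
Insert 15: [46, 32, 15]
Insert 44: [46, 44, 15, 32]
Insert 24: [46, 44, 15, 32, 24]
Insert 33: [46, 44, 33, 32, 24, 15]
Insert 50: [50, 44, 46, 32, 24, 15, 33]

Final heap: [50, 44, 46, 32, 24, 15, 33]


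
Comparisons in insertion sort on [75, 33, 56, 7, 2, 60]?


Algorithm: insertion sort
Input: [75, 33, 56, 7, 2, 60]
Sorted: [2, 7, 33, 56, 60, 75]

12


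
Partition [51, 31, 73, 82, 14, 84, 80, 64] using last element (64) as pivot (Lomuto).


Pivot: 64
  51 <= 64: advance i (no swap)
  31 <= 64: advance i (no swap)
  14 <= 64: swap -> [51, 31, 14, 82, 73, 84, 80, 64]
Place pivot at 3: [51, 31, 14, 64, 73, 84, 80, 82]

Partitioned: [51, 31, 14, 64, 73, 84, 80, 82]


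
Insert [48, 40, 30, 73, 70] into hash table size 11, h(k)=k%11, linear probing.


Insert 48: h=4 -> slot 4
Insert 40: h=7 -> slot 7
Insert 30: h=8 -> slot 8
Insert 73: h=7, 2 probes -> slot 9
Insert 70: h=4, 1 probes -> slot 5

Table: [None, None, None, None, 48, 70, None, 40, 30, 73, None]
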